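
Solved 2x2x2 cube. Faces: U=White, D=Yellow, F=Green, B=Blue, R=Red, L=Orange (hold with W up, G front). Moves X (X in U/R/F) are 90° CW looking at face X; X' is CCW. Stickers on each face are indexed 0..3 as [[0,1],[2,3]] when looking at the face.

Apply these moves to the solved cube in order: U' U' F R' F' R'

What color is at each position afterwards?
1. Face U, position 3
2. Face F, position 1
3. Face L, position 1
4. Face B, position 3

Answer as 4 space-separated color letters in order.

After move 1 (U'): U=WWWW F=OOGG R=GGRR B=RRBB L=BBOO
After move 2 (U'): U=WWWW F=BBGG R=OORR B=GGBB L=RROO
After move 3 (F): F=GBGB U=WWOR R=WOWR D=ROYY L=RYOY
After move 4 (R'): R=ORWW U=WBOG F=GWGR D=RBYB B=YGOB
After move 5 (F'): F=WRGG U=WBOW R=BRRW D=YYYB L=RGOO
After move 6 (R'): R=RWBR U=WOOY F=WBGW D=YRYG B=BGYB
Query 1: U[3] = Y
Query 2: F[1] = B
Query 3: L[1] = G
Query 4: B[3] = B

Answer: Y B G B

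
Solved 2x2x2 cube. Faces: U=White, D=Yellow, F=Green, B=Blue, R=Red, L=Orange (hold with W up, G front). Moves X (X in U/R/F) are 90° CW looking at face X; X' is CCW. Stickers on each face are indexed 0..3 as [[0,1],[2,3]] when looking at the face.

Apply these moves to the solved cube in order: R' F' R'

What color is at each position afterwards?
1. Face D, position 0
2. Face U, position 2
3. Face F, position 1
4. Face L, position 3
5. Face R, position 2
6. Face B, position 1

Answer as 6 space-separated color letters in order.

Answer: O R B W G B

Derivation:
After move 1 (R'): R=RRRR U=WBWB F=GWGW D=YGYG B=YBYB
After move 2 (F'): F=WWGG U=WBRR R=GRYR D=OOYG L=OBOW
After move 3 (R'): R=RRGY U=WYRY F=WBGR D=OWYG B=GBOB
Query 1: D[0] = O
Query 2: U[2] = R
Query 3: F[1] = B
Query 4: L[3] = W
Query 5: R[2] = G
Query 6: B[1] = B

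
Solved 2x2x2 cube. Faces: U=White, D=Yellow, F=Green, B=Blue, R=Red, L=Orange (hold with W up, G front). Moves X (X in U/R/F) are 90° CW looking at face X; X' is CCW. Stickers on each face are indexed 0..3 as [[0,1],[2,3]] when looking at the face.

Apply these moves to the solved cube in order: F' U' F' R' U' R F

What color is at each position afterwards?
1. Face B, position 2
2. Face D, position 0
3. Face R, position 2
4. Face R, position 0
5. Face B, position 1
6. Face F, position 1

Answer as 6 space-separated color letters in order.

After move 1 (F'): F=GGGG U=WWRR R=YRYR D=OOYY L=OWOW
After move 2 (U'): U=WRWR F=OWGG R=GGYR B=YRBB L=BBOW
After move 3 (F'): F=WGOG U=WRGY R=OGOR D=BWYY L=BROW
After move 4 (R'): R=GROO U=WBGY F=WROY D=BGYG B=YRWB
After move 5 (U'): U=BYWG F=BROY R=WROO B=GRWB L=YROW
After move 6 (R): R=OWOR U=BRWY F=BGOG D=BWYG B=GRYB
After move 7 (F): F=OBGG U=BRWR R=WWYR D=OOYG L=YBOW
Query 1: B[2] = Y
Query 2: D[0] = O
Query 3: R[2] = Y
Query 4: R[0] = W
Query 5: B[1] = R
Query 6: F[1] = B

Answer: Y O Y W R B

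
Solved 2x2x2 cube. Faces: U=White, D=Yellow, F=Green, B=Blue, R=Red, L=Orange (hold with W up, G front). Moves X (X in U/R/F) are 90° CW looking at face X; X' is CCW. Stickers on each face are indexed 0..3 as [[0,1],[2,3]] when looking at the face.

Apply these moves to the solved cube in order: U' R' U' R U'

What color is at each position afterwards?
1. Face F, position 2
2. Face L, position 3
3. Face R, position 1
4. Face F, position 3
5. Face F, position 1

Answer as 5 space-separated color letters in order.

After move 1 (U'): U=WWWW F=OOGG R=GGRR B=RRBB L=BBOO
After move 2 (R'): R=GRGR U=WBWR F=OWGW D=YOYG B=YRYB
After move 3 (U'): U=BRWW F=BBGW R=OWGR B=GRYB L=YROO
After move 4 (R): R=GORW U=BBWW F=BOGG D=YYYG B=WRRB
After move 5 (U'): U=BWBW F=YRGG R=BORW B=GORB L=WROO
Query 1: F[2] = G
Query 2: L[3] = O
Query 3: R[1] = O
Query 4: F[3] = G
Query 5: F[1] = R

Answer: G O O G R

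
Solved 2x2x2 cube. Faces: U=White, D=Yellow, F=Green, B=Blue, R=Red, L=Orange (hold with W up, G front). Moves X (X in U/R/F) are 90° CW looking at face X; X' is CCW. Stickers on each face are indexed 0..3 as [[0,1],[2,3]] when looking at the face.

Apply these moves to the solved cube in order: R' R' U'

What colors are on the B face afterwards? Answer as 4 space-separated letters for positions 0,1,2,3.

Answer: R R G B

Derivation:
After move 1 (R'): R=RRRR U=WBWB F=GWGW D=YGYG B=YBYB
After move 2 (R'): R=RRRR U=WYWY F=GBGB D=YWYW B=GBGB
After move 3 (U'): U=YYWW F=OOGB R=GBRR B=RRGB L=GBOO
Query: B face = RRGB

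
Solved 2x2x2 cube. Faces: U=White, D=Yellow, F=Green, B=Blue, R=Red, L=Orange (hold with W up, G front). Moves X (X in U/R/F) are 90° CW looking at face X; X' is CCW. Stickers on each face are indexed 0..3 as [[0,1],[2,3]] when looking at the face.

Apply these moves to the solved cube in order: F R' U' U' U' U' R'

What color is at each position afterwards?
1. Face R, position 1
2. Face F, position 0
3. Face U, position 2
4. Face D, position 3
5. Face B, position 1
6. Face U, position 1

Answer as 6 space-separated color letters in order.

After move 1 (F): F=GGGG U=WWOO R=WRWR D=RRYY L=OYOY
After move 2 (R'): R=RRWW U=WBOB F=GWGO D=RGYG B=YBRB
After move 3 (U'): U=BBWO F=OYGO R=GWWW B=RRRB L=YBOY
After move 4 (U'): U=BOBW F=YBGO R=OYWW B=GWRB L=RROY
After move 5 (U'): U=OWBB F=RRGO R=YBWW B=OYRB L=GWOY
After move 6 (U'): U=WBOB F=GWGO R=RRWW B=YBRB L=OYOY
After move 7 (R'): R=RWRW U=WROY F=GBGB D=RWYO B=GBGB
Query 1: R[1] = W
Query 2: F[0] = G
Query 3: U[2] = O
Query 4: D[3] = O
Query 5: B[1] = B
Query 6: U[1] = R

Answer: W G O O B R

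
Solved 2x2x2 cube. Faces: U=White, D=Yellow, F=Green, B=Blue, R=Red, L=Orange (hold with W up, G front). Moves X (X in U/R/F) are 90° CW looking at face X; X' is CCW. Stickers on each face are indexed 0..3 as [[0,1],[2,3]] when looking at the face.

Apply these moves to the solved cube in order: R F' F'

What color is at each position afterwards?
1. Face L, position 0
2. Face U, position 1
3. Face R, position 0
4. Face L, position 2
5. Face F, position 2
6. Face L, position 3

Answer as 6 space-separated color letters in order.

After move 1 (R): R=RRRR U=WGWG F=GYGY D=YBYB B=WBWB
After move 2 (F'): F=YYGG U=WGRR R=BRYR D=OOYB L=OGOW
After move 3 (F'): F=YGYG U=WGBY R=OROR D=GWYB L=OROR
Query 1: L[0] = O
Query 2: U[1] = G
Query 3: R[0] = O
Query 4: L[2] = O
Query 5: F[2] = Y
Query 6: L[3] = R

Answer: O G O O Y R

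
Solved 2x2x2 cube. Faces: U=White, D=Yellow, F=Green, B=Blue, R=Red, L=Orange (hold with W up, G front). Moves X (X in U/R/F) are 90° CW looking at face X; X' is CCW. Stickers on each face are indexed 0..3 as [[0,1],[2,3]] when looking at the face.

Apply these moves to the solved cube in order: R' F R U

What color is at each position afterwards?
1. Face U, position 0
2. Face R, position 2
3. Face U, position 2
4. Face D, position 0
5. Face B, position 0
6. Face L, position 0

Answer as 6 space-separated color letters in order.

After move 1 (R'): R=RRRR U=WBWB F=GWGW D=YGYG B=YBYB
After move 2 (F): F=GGWW U=WBOO R=WRBR D=RRYG L=OYOG
After move 3 (R): R=BWRR U=WGOW F=GRWG D=RYYY B=OBBB
After move 4 (U): U=OWWG F=BWWG R=OBRR B=OYBB L=GROG
Query 1: U[0] = O
Query 2: R[2] = R
Query 3: U[2] = W
Query 4: D[0] = R
Query 5: B[0] = O
Query 6: L[0] = G

Answer: O R W R O G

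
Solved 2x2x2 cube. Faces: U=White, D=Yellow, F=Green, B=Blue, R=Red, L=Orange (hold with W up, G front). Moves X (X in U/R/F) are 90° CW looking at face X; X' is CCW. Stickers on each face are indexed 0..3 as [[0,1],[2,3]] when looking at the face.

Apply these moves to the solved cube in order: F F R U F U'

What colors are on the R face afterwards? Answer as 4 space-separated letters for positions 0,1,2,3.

Answer: G O G R

Derivation:
After move 1 (F): F=GGGG U=WWOO R=WRWR D=RRYY L=OYOY
After move 2 (F): F=GGGG U=WWYY R=OROR D=WWYY L=OROR
After move 3 (R): R=OORR U=WGYG F=GWGY D=WBYB B=YBWB
After move 4 (U): U=YWGG F=OOGY R=YBRR B=ORWB L=GWOR
After move 5 (F): F=GOYO U=YWRW R=GBGR D=RYYB L=GWOB
After move 6 (U'): U=WWYR F=GWYO R=GOGR B=GBWB L=OROB
Query: R face = GOGR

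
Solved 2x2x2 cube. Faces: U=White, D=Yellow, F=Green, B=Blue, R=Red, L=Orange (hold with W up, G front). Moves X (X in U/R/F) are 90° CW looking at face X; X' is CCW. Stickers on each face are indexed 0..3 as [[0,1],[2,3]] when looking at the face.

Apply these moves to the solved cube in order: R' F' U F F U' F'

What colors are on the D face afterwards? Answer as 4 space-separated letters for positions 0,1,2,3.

After move 1 (R'): R=RRRR U=WBWB F=GWGW D=YGYG B=YBYB
After move 2 (F'): F=WWGG U=WBRR R=GRYR D=OOYG L=OBOW
After move 3 (U): U=RWRB F=GRGG R=YBYR B=OBYB L=WWOW
After move 4 (F): F=GGGR U=RWWW R=RBBR D=YYYG L=WOOO
After move 5 (F): F=GGRG U=RWOO R=WBWR D=BRYG L=WYOY
After move 6 (U'): U=WORO F=WYRG R=GGWR B=WBYB L=OBOY
After move 7 (F'): F=YGWR U=WOGW R=RGBR D=BYYG L=OOOR
Query: D face = BYYG

Answer: B Y Y G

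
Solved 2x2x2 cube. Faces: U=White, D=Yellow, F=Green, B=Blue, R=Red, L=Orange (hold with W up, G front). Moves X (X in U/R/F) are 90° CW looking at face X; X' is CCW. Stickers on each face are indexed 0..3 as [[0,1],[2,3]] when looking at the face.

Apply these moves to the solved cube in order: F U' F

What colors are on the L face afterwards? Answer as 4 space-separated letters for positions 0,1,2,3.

After move 1 (F): F=GGGG U=WWOO R=WRWR D=RRYY L=OYOY
After move 2 (U'): U=WOWO F=OYGG R=GGWR B=WRBB L=BBOY
After move 3 (F): F=GOGY U=WOYB R=WGOR D=WGYY L=BROR
Query: L face = BROR

Answer: B R O R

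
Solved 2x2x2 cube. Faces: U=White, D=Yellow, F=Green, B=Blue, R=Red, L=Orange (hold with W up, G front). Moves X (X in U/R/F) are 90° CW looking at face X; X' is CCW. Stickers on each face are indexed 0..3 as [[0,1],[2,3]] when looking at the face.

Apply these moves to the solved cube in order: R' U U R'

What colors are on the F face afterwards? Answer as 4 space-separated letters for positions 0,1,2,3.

After move 1 (R'): R=RRRR U=WBWB F=GWGW D=YGYG B=YBYB
After move 2 (U): U=WWBB F=RRGW R=YBRR B=OOYB L=GWOO
After move 3 (U): U=BWBW F=YBGW R=OORR B=GWYB L=RROO
After move 4 (R'): R=OROR U=BYBG F=YWGW D=YBYW B=GWGB
Query: F face = YWGW

Answer: Y W G W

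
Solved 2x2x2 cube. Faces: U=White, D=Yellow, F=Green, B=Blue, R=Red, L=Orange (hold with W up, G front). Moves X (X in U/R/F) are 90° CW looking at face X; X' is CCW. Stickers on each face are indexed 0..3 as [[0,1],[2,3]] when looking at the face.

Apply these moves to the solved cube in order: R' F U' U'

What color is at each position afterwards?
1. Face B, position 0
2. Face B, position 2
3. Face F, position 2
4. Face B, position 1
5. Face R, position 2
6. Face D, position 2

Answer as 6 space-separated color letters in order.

Answer: G Y W G B Y

Derivation:
After move 1 (R'): R=RRRR U=WBWB F=GWGW D=YGYG B=YBYB
After move 2 (F): F=GGWW U=WBOO R=WRBR D=RRYG L=OYOG
After move 3 (U'): U=BOWO F=OYWW R=GGBR B=WRYB L=YBOG
After move 4 (U'): U=OOBW F=YBWW R=OYBR B=GGYB L=WROG
Query 1: B[0] = G
Query 2: B[2] = Y
Query 3: F[2] = W
Query 4: B[1] = G
Query 5: R[2] = B
Query 6: D[2] = Y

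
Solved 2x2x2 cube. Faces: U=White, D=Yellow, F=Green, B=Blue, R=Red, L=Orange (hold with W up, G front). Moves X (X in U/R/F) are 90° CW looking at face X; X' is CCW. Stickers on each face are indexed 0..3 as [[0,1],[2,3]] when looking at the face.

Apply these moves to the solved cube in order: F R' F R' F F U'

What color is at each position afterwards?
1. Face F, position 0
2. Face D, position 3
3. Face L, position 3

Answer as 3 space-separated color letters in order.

Answer: O W R

Derivation:
After move 1 (F): F=GGGG U=WWOO R=WRWR D=RRYY L=OYOY
After move 2 (R'): R=RRWW U=WBOB F=GWGO D=RGYG B=YBRB
After move 3 (F): F=GGOW U=WBYY R=ORBW D=WRYG L=OROG
After move 4 (R'): R=RWOB U=WRYY F=GBOY D=WGYW B=GBRB
After move 5 (F): F=OGYB U=WRGR R=YWYB D=ORYW L=OWOG
After move 6 (F): F=YOBG U=WRGW R=GWRB D=YYYW L=OOOR
After move 7 (U'): U=RWWG F=OOBG R=YORB B=GWRB L=GBOR
Query 1: F[0] = O
Query 2: D[3] = W
Query 3: L[3] = R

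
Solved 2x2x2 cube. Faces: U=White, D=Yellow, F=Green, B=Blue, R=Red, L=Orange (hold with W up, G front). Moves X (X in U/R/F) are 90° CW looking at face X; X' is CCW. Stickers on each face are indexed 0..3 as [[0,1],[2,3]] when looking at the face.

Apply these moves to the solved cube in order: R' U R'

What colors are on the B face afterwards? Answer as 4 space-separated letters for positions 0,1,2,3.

After move 1 (R'): R=RRRR U=WBWB F=GWGW D=YGYG B=YBYB
After move 2 (U): U=WWBB F=RRGW R=YBRR B=OOYB L=GWOO
After move 3 (R'): R=BRYR U=WYBO F=RWGB D=YRYW B=GOGB
Query: B face = GOGB

Answer: G O G B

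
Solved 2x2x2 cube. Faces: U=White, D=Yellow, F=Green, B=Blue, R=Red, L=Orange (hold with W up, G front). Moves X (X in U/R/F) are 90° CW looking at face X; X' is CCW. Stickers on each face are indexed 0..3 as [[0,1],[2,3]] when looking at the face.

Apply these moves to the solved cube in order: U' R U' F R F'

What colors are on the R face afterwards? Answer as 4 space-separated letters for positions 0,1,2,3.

Answer: W W R Y

Derivation:
After move 1 (U'): U=WWWW F=OOGG R=GGRR B=RRBB L=BBOO
After move 2 (R): R=RGRG U=WOWG F=OYGY D=YBYR B=WRWB
After move 3 (U'): U=OGWW F=BBGY R=OYRG B=RGWB L=WROO
After move 4 (F): F=GBYB U=OGOR R=WYWG D=ROYR L=WYOB
After move 5 (R): R=WWGY U=OBOB F=GOYR D=RWYR B=RGGB
After move 6 (F'): F=ORGY U=OBWG R=WWRY D=YBYR L=WBOO
Query: R face = WWRY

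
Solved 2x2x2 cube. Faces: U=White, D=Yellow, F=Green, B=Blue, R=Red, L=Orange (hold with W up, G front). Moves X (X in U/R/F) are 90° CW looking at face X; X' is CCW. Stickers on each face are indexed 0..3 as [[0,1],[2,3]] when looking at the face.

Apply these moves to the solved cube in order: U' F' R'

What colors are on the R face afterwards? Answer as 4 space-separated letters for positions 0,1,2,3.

Answer: G R Y Y

Derivation:
After move 1 (U'): U=WWWW F=OOGG R=GGRR B=RRBB L=BBOO
After move 2 (F'): F=OGOG U=WWGR R=YGYR D=BOYY L=BWOW
After move 3 (R'): R=GRYY U=WBGR F=OWOR D=BGYG B=YROB
Query: R face = GRYY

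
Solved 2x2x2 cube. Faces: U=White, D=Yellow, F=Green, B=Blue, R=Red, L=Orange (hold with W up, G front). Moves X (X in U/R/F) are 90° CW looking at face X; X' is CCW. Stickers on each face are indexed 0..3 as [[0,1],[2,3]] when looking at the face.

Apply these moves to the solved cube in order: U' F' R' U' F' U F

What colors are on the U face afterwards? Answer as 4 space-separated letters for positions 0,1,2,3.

Answer: O B W R

Derivation:
After move 1 (U'): U=WWWW F=OOGG R=GGRR B=RRBB L=BBOO
After move 2 (F'): F=OGOG U=WWGR R=YGYR D=BOYY L=BWOW
After move 3 (R'): R=GRYY U=WBGR F=OWOR D=BGYG B=YROB
After move 4 (U'): U=BRWG F=BWOR R=OWYY B=GROB L=YROW
After move 5 (F'): F=WRBO U=BROY R=GWBY D=RWYG L=YGOW
After move 6 (U): U=OBYR F=GWBO R=GRBY B=YGOB L=WROW
After move 7 (F): F=BGOW U=OBWR R=YRRY D=BGYG L=WROW
Query: U face = OBWR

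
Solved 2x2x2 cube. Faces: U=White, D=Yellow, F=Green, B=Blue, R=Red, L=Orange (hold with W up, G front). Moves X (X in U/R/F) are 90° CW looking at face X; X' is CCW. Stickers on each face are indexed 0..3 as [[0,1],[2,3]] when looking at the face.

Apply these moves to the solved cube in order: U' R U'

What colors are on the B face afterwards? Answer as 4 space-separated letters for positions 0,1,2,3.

After move 1 (U'): U=WWWW F=OOGG R=GGRR B=RRBB L=BBOO
After move 2 (R): R=RGRG U=WOWG F=OYGY D=YBYR B=WRWB
After move 3 (U'): U=OGWW F=BBGY R=OYRG B=RGWB L=WROO
Query: B face = RGWB

Answer: R G W B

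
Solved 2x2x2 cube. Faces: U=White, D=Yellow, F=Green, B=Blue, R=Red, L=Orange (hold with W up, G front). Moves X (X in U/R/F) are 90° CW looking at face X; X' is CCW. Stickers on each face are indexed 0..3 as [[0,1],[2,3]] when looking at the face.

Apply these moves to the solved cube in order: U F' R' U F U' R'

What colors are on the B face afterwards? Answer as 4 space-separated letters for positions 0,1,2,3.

Answer: G O Y B

Derivation:
After move 1 (U): U=WWWW F=RRGG R=BBRR B=OOBB L=GGOO
After move 2 (F'): F=RGRG U=WWBR R=YBYR D=GOYY L=GWOW
After move 3 (R'): R=BRYY U=WBBO F=RWRR D=GGYG B=YOOB
After move 4 (U): U=BWOB F=BRRR R=YOYY B=GWOB L=RWOW
After move 5 (F): F=RBRR U=BWWW R=OOBY D=YYYG L=RGOG
After move 6 (U'): U=WWBW F=RGRR R=RBBY B=OOOB L=GWOG
After move 7 (R'): R=BYRB U=WOBO F=RWRW D=YGYR B=GOYB
Query: B face = GOYB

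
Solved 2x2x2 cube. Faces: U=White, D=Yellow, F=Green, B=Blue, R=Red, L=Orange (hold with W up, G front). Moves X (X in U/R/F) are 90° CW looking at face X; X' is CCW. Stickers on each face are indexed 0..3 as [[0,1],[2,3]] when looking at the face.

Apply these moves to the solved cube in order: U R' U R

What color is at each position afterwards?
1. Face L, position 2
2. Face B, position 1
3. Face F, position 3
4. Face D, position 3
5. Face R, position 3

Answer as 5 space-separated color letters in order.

After move 1 (U): U=WWWW F=RRGG R=BBRR B=OOBB L=GGOO
After move 2 (R'): R=BRBR U=WBWO F=RWGW D=YRYG B=YOYB
After move 3 (U): U=WWOB F=BRGW R=YOBR B=GGYB L=RWOO
After move 4 (R): R=BYRO U=WROW F=BRGG D=YYYG B=BGWB
Query 1: L[2] = O
Query 2: B[1] = G
Query 3: F[3] = G
Query 4: D[3] = G
Query 5: R[3] = O

Answer: O G G G O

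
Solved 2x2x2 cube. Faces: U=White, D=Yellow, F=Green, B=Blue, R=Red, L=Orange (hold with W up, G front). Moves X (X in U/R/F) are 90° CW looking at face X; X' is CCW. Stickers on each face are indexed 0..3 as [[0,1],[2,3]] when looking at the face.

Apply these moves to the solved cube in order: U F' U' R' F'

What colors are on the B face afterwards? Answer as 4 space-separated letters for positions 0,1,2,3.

After move 1 (U): U=WWWW F=RRGG R=BBRR B=OOBB L=GGOO
After move 2 (F'): F=RGRG U=WWBR R=YBYR D=GOYY L=GWOW
After move 3 (U'): U=WRWB F=GWRG R=RGYR B=YBBB L=OOOW
After move 4 (R'): R=GRRY U=WBWY F=GRRB D=GWYG B=YBOB
After move 5 (F'): F=RBGR U=WBGR R=WRGY D=OWYG L=OYOW
Query: B face = YBOB

Answer: Y B O B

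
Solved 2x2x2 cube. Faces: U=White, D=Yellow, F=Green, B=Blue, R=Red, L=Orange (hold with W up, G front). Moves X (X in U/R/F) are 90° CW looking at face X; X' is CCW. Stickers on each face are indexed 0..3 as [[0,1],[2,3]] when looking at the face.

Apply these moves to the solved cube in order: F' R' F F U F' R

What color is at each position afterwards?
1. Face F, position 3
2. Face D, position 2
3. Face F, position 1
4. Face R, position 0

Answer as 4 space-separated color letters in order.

After move 1 (F'): F=GGGG U=WWRR R=YRYR D=OOYY L=OWOW
After move 2 (R'): R=RRYY U=WBRB F=GWGR D=OGYG B=YBOB
After move 3 (F): F=GGRW U=WBWW R=RRBY D=YRYG L=OOOG
After move 4 (F): F=RGWG U=WBGO R=WRWY D=BRYG L=OYOR
After move 5 (U): U=GWOB F=WRWG R=YBWY B=OYOB L=RGOR
After move 6 (F'): F=RGWW U=GWYW R=RBBY D=GRYG L=RBOO
After move 7 (R): R=BRYB U=GGYW F=RRWG D=GOYO B=WYWB
Query 1: F[3] = G
Query 2: D[2] = Y
Query 3: F[1] = R
Query 4: R[0] = B

Answer: G Y R B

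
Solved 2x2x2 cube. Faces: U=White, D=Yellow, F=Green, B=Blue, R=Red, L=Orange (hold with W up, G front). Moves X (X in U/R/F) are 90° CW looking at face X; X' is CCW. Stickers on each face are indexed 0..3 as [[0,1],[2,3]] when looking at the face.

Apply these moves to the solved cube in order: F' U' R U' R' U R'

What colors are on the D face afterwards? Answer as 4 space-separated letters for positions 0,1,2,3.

Answer: O G Y W

Derivation:
After move 1 (F'): F=GGGG U=WWRR R=YRYR D=OOYY L=OWOW
After move 2 (U'): U=WRWR F=OWGG R=GGYR B=YRBB L=BBOW
After move 3 (R): R=YGRG U=WWWG F=OOGY D=OBYY B=RRRB
After move 4 (U'): U=WGWW F=BBGY R=OORG B=YGRB L=RROW
After move 5 (R'): R=OGOR U=WRWY F=BGGW D=OBYY B=YGBB
After move 6 (U): U=WWYR F=OGGW R=YGOR B=RRBB L=BGOW
After move 7 (R'): R=GRYO U=WBYR F=OWGR D=OGYW B=YRBB
Query: D face = OGYW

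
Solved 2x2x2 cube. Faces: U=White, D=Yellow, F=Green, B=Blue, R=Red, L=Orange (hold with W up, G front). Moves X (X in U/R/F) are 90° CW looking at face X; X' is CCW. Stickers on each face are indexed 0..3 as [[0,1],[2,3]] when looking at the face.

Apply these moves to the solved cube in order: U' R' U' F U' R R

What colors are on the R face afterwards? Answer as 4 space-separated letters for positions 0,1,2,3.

After move 1 (U'): U=WWWW F=OOGG R=GGRR B=RRBB L=BBOO
After move 2 (R'): R=GRGR U=WBWR F=OWGW D=YOYG B=YRYB
After move 3 (U'): U=BRWW F=BBGW R=OWGR B=GRYB L=YROO
After move 4 (F): F=GBWB U=BROR R=WWWR D=GOYG L=YYOO
After move 5 (U'): U=RRBO F=YYWB R=GBWR B=WWYB L=GROO
After move 6 (R): R=WGRB U=RYBB F=YOWG D=GYYW B=OWRB
After move 7 (R): R=RWBG U=ROBG F=YYWW D=GRYO B=BWYB
Query: R face = RWBG

Answer: R W B G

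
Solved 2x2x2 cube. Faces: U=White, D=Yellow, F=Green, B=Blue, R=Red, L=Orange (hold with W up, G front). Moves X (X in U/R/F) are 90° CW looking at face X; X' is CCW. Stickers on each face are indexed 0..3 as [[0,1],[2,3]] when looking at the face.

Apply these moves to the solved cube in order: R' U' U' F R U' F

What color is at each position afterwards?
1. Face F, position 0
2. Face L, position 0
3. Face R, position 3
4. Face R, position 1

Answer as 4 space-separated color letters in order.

After move 1 (R'): R=RRRR U=WBWB F=GWGW D=YGYG B=YBYB
After move 2 (U'): U=BBWW F=OOGW R=GWRR B=RRYB L=YBOO
After move 3 (U'): U=BWBW F=YBGW R=OORR B=GWYB L=RROO
After move 4 (F): F=GYWB U=BWOR R=BOWR D=ROYG L=RYOG
After move 5 (R): R=WBRO U=BYOB F=GOWG D=RYYG B=RWWB
After move 6 (U'): U=YBBO F=RYWG R=GORO B=WBWB L=RWOG
After move 7 (F): F=WRGY U=YBGW R=BOOO D=RGYG L=RROY
Query 1: F[0] = W
Query 2: L[0] = R
Query 3: R[3] = O
Query 4: R[1] = O

Answer: W R O O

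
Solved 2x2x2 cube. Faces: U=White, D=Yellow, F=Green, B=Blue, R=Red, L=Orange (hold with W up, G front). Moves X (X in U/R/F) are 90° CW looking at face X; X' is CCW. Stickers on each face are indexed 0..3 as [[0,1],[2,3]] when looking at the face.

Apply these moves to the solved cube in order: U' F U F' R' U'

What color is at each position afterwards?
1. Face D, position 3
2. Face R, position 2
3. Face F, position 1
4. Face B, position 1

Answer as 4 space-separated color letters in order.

After move 1 (U'): U=WWWW F=OOGG R=GGRR B=RRBB L=BBOO
After move 2 (F): F=GOGO U=WWOB R=WGWR D=RGYY L=BYOY
After move 3 (U): U=OWBW F=WGGO R=RRWR B=BYBB L=GOOY
After move 4 (F'): F=GOWG U=OWRW R=GRRR D=OYYY L=GWOB
After move 5 (R'): R=RRGR U=OBRB F=GWWW D=OOYG B=YYYB
After move 6 (U'): U=BBOR F=GWWW R=GWGR B=RRYB L=YYOB
Query 1: D[3] = G
Query 2: R[2] = G
Query 3: F[1] = W
Query 4: B[1] = R

Answer: G G W R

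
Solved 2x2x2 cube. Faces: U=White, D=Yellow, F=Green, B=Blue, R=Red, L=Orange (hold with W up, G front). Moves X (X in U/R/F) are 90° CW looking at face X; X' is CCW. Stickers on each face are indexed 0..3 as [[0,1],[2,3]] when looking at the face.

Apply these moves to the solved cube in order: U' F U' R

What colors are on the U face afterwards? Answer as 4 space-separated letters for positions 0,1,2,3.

After move 1 (U'): U=WWWW F=OOGG R=GGRR B=RRBB L=BBOO
After move 2 (F): F=GOGO U=WWOB R=WGWR D=RGYY L=BYOY
After move 3 (U'): U=WBWO F=BYGO R=GOWR B=WGBB L=RROY
After move 4 (R): R=WGRO U=WYWO F=BGGY D=RBYW B=OGBB
Query: U face = WYWO

Answer: W Y W O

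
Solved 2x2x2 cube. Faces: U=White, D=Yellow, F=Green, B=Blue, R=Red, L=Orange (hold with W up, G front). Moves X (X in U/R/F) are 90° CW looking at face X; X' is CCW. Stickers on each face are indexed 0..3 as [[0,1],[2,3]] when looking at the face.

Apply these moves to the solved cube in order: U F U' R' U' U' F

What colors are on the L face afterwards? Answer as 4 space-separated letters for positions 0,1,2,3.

Answer: R R O Y

Derivation:
After move 1 (U): U=WWWW F=RRGG R=BBRR B=OOBB L=GGOO
After move 2 (F): F=GRGR U=WWOG R=WBWR D=RBYY L=GYOY
After move 3 (U'): U=WGWO F=GYGR R=GRWR B=WBBB L=OOOY
After move 4 (R'): R=RRGW U=WBWW F=GGGO D=RYYR B=YBBB
After move 5 (U'): U=BWWW F=OOGO R=GGGW B=RRBB L=YBOY
After move 6 (U'): U=WWBW F=YBGO R=OOGW B=GGBB L=RROY
After move 7 (F): F=GYOB U=WWYR R=BOWW D=GOYR L=RROY
Query: L face = RROY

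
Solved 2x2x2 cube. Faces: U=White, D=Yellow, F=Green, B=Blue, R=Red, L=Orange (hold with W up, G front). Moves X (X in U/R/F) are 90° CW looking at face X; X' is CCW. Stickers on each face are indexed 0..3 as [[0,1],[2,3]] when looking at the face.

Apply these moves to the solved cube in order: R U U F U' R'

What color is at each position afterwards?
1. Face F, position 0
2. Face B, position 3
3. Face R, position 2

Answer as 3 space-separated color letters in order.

After move 1 (R): R=RRRR U=WGWG F=GYGY D=YBYB B=WBWB
After move 2 (U): U=WWGG F=RRGY R=WBRR B=OOWB L=GYOO
After move 3 (U): U=GWGW F=WBGY R=OORR B=GYWB L=RROO
After move 4 (F): F=GWYB U=GWOR R=GOWR D=ROYB L=RYOB
After move 5 (U'): U=WRGO F=RYYB R=GWWR B=GOWB L=GYOB
After move 6 (R'): R=WRGW U=WWGG F=RRYO D=RYYB B=BOOB
Query 1: F[0] = R
Query 2: B[3] = B
Query 3: R[2] = G

Answer: R B G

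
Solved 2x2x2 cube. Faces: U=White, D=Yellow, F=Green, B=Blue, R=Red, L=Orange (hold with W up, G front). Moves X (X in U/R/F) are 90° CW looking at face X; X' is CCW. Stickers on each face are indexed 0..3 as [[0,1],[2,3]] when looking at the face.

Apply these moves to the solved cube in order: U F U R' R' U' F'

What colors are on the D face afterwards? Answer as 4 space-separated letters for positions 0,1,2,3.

After move 1 (U): U=WWWW F=RRGG R=BBRR B=OOBB L=GGOO
After move 2 (F): F=GRGR U=WWOG R=WBWR D=RBYY L=GYOY
After move 3 (U): U=OWGW F=WBGR R=OOWR B=GYBB L=GROY
After move 4 (R'): R=OROW U=OBGG F=WWGW D=RBYR B=YYBB
After move 5 (R'): R=RWOO U=OBGY F=WBGG D=RWYW B=RYBB
After move 6 (U'): U=BYOG F=GRGG R=WBOO B=RWBB L=RYOY
After move 7 (F'): F=RGGG U=BYWO R=WBRO D=YYYW L=RGOO
Query: D face = YYYW

Answer: Y Y Y W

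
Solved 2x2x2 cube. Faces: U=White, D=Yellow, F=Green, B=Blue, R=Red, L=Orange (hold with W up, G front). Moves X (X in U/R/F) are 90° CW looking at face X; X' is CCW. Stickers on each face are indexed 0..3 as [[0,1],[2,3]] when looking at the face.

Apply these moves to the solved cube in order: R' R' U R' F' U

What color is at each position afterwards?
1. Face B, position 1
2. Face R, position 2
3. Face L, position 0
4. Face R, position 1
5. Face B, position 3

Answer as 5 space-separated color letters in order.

After move 1 (R'): R=RRRR U=WBWB F=GWGW D=YGYG B=YBYB
After move 2 (R'): R=RRRR U=WYWY F=GBGB D=YWYW B=GBGB
After move 3 (U): U=WWYY F=RRGB R=GBRR B=OOGB L=GBOO
After move 4 (R'): R=BRGR U=WGYO F=RWGY D=YRYB B=WOWB
After move 5 (F'): F=WYRG U=WGBG R=RRYR D=BOYB L=GOOY
After move 6 (U): U=BWGG F=RRRG R=WOYR B=GOWB L=WYOY
Query 1: B[1] = O
Query 2: R[2] = Y
Query 3: L[0] = W
Query 4: R[1] = O
Query 5: B[3] = B

Answer: O Y W O B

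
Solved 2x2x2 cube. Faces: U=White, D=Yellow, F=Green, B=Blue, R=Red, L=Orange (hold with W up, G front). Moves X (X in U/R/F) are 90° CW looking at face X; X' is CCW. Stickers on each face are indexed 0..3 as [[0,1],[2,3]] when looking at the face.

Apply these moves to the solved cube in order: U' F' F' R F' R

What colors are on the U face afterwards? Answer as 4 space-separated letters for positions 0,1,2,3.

Answer: W Y B O

Derivation:
After move 1 (U'): U=WWWW F=OOGG R=GGRR B=RRBB L=BBOO
After move 2 (F'): F=OGOG U=WWGR R=YGYR D=BOYY L=BWOW
After move 3 (F'): F=GGOO U=WWYY R=OGBR D=WWYY L=BROG
After move 4 (R): R=BORG U=WGYO F=GWOY D=WBYR B=YRWB
After move 5 (F'): F=WYGO U=WGBR R=BOWG D=RGYR L=BOOY
After move 6 (R): R=WBGO U=WYBO F=WGGR D=RWYY B=RRGB
Query: U face = WYBO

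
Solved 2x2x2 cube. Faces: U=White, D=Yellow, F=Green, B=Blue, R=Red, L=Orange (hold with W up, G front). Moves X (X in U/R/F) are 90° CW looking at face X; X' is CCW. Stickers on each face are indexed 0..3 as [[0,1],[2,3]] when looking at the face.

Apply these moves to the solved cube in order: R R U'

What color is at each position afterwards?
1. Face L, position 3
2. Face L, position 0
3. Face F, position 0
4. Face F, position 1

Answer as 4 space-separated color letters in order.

After move 1 (R): R=RRRR U=WGWG F=GYGY D=YBYB B=WBWB
After move 2 (R): R=RRRR U=WYWY F=GBGB D=YWYW B=GBGB
After move 3 (U'): U=YYWW F=OOGB R=GBRR B=RRGB L=GBOO
Query 1: L[3] = O
Query 2: L[0] = G
Query 3: F[0] = O
Query 4: F[1] = O

Answer: O G O O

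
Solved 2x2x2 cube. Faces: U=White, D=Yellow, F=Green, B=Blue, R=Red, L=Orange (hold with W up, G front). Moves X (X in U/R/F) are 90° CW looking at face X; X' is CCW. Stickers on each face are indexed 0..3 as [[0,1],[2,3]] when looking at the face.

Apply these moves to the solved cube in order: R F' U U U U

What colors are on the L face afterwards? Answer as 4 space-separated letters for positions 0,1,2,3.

After move 1 (R): R=RRRR U=WGWG F=GYGY D=YBYB B=WBWB
After move 2 (F'): F=YYGG U=WGRR R=BRYR D=OOYB L=OGOW
After move 3 (U): U=RWRG F=BRGG R=WBYR B=OGWB L=YYOW
After move 4 (U): U=RRGW F=WBGG R=OGYR B=YYWB L=BROW
After move 5 (U): U=GRWR F=OGGG R=YYYR B=BRWB L=WBOW
After move 6 (U): U=WGRR F=YYGG R=BRYR B=WBWB L=OGOW
Query: L face = OGOW

Answer: O G O W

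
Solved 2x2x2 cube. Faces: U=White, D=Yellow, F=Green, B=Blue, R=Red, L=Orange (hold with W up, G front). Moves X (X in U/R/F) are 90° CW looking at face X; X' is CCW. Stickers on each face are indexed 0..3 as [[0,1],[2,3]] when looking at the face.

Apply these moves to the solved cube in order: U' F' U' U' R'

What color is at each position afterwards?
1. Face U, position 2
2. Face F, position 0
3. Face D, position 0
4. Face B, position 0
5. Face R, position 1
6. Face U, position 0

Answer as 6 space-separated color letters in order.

After move 1 (U'): U=WWWW F=OOGG R=GGRR B=RRBB L=BBOO
After move 2 (F'): F=OGOG U=WWGR R=YGYR D=BOYY L=BWOW
After move 3 (U'): U=WRWG F=BWOG R=OGYR B=YGBB L=RROW
After move 4 (U'): U=RGWW F=RROG R=BWYR B=OGBB L=YGOW
After move 5 (R'): R=WRBY U=RBWO F=RGOW D=BRYG B=YGOB
Query 1: U[2] = W
Query 2: F[0] = R
Query 3: D[0] = B
Query 4: B[0] = Y
Query 5: R[1] = R
Query 6: U[0] = R

Answer: W R B Y R R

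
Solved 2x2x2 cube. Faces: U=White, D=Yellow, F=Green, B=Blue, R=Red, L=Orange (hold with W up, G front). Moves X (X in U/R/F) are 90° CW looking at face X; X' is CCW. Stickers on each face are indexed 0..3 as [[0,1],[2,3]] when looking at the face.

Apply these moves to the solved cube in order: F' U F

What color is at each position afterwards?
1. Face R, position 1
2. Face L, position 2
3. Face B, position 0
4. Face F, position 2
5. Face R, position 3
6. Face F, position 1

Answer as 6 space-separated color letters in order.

Answer: B O O G R Y

Derivation:
After move 1 (F'): F=GGGG U=WWRR R=YRYR D=OOYY L=OWOW
After move 2 (U): U=RWRW F=YRGG R=BBYR B=OWBB L=GGOW
After move 3 (F): F=GYGR U=RWWG R=RBWR D=YBYY L=GOOO
Query 1: R[1] = B
Query 2: L[2] = O
Query 3: B[0] = O
Query 4: F[2] = G
Query 5: R[3] = R
Query 6: F[1] = Y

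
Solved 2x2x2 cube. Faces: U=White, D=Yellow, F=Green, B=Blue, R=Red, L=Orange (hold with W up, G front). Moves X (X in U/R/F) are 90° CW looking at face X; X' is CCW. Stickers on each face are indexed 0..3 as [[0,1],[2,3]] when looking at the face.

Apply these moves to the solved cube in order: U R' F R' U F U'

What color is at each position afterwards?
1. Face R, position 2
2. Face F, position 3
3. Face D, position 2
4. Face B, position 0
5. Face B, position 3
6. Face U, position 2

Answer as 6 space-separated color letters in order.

After move 1 (U): U=WWWW F=RRGG R=BBRR B=OOBB L=GGOO
After move 2 (R'): R=BRBR U=WBWO F=RWGW D=YRYG B=YOYB
After move 3 (F): F=GRWW U=WBOG R=WROR D=BBYG L=GYOR
After move 4 (R'): R=RRWO U=WYOY F=GBWG D=BRYW B=GOBB
After move 5 (U): U=OWYY F=RRWG R=GOWO B=GYBB L=GBOR
After move 6 (F): F=WRGR U=OWRB R=YOYO D=WGYW L=GBOR
After move 7 (U'): U=WBOR F=GBGR R=WRYO B=YOBB L=GYOR
Query 1: R[2] = Y
Query 2: F[3] = R
Query 3: D[2] = Y
Query 4: B[0] = Y
Query 5: B[3] = B
Query 6: U[2] = O

Answer: Y R Y Y B O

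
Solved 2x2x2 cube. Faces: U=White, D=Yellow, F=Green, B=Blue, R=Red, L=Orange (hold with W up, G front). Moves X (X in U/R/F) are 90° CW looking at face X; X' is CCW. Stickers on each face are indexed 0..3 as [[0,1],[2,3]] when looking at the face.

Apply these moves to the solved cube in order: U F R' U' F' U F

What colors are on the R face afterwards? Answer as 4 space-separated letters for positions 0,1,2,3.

After move 1 (U): U=WWWW F=RRGG R=BBRR B=OOBB L=GGOO
After move 2 (F): F=GRGR U=WWOG R=WBWR D=RBYY L=GYOY
After move 3 (R'): R=BRWW U=WBOO F=GWGG D=RRYR B=YOBB
After move 4 (U'): U=BOWO F=GYGG R=GWWW B=BRBB L=YOOY
After move 5 (F'): F=YGGG U=BOGW R=RWRW D=OYYR L=YOOW
After move 6 (U): U=GBWO F=RWGG R=BRRW B=YOBB L=YGOW
After move 7 (F): F=GRGW U=GBWG R=WROW D=RBYR L=YOOY
Query: R face = WROW

Answer: W R O W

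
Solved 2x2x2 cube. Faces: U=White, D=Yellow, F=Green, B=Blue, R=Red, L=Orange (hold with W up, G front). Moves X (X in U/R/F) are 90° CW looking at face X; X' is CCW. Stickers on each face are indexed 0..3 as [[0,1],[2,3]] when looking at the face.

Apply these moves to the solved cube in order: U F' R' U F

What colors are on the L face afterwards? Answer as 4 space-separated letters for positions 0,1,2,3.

Answer: R G O G

Derivation:
After move 1 (U): U=WWWW F=RRGG R=BBRR B=OOBB L=GGOO
After move 2 (F'): F=RGRG U=WWBR R=YBYR D=GOYY L=GWOW
After move 3 (R'): R=BRYY U=WBBO F=RWRR D=GGYG B=YOOB
After move 4 (U): U=BWOB F=BRRR R=YOYY B=GWOB L=RWOW
After move 5 (F): F=RBRR U=BWWW R=OOBY D=YYYG L=RGOG
Query: L face = RGOG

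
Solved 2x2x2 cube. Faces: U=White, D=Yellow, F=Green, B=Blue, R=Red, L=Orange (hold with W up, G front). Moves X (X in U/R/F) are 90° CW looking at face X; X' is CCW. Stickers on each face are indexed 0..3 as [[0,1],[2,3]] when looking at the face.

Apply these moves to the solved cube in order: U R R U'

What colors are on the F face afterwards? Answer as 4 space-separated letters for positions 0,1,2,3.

After move 1 (U): U=WWWW F=RRGG R=BBRR B=OOBB L=GGOO
After move 2 (R): R=RBRB U=WRWG F=RYGY D=YBYO B=WOWB
After move 3 (R): R=RRBB U=WYWY F=RBGO D=YWYW B=GORB
After move 4 (U'): U=YYWW F=GGGO R=RBBB B=RRRB L=GOOO
Query: F face = GGGO

Answer: G G G O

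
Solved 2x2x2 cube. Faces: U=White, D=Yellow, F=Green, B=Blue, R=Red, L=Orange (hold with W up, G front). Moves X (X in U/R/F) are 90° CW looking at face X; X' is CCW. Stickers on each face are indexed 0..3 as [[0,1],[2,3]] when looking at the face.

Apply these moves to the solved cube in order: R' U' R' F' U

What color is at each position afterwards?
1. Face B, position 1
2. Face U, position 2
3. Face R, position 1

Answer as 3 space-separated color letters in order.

Answer: R G R

Derivation:
After move 1 (R'): R=RRRR U=WBWB F=GWGW D=YGYG B=YBYB
After move 2 (U'): U=BBWW F=OOGW R=GWRR B=RRYB L=YBOO
After move 3 (R'): R=WRGR U=BYWR F=OBGW D=YOYW B=GRGB
After move 4 (F'): F=BWOG U=BYWG R=ORYR D=BOYW L=YROW
After move 5 (U): U=WBGY F=OROG R=GRYR B=YRGB L=BWOW
Query 1: B[1] = R
Query 2: U[2] = G
Query 3: R[1] = R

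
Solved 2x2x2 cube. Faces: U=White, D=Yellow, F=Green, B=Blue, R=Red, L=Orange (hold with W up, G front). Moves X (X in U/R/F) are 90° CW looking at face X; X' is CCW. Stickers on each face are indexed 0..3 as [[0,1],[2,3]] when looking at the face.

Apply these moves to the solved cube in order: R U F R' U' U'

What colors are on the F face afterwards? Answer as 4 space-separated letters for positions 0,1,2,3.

Answer: B O Y Y

Derivation:
After move 1 (R): R=RRRR U=WGWG F=GYGY D=YBYB B=WBWB
After move 2 (U): U=WWGG F=RRGY R=WBRR B=OOWB L=GYOO
After move 3 (F): F=GRYR U=WWOY R=GBGR D=RWYB L=GYOB
After move 4 (R'): R=BRGG U=WWOO F=GWYY D=RRYR B=BOWB
After move 5 (U'): U=WOWO F=GYYY R=GWGG B=BRWB L=BOOB
After move 6 (U'): U=OOWW F=BOYY R=GYGG B=GWWB L=BROB
Query: F face = BOYY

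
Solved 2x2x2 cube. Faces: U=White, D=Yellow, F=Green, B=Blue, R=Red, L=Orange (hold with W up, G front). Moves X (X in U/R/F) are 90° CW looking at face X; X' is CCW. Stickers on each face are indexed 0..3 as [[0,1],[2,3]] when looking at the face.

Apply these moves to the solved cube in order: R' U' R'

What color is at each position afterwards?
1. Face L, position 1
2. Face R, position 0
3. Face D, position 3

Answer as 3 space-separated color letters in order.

Answer: B W W

Derivation:
After move 1 (R'): R=RRRR U=WBWB F=GWGW D=YGYG B=YBYB
After move 2 (U'): U=BBWW F=OOGW R=GWRR B=RRYB L=YBOO
After move 3 (R'): R=WRGR U=BYWR F=OBGW D=YOYW B=GRGB
Query 1: L[1] = B
Query 2: R[0] = W
Query 3: D[3] = W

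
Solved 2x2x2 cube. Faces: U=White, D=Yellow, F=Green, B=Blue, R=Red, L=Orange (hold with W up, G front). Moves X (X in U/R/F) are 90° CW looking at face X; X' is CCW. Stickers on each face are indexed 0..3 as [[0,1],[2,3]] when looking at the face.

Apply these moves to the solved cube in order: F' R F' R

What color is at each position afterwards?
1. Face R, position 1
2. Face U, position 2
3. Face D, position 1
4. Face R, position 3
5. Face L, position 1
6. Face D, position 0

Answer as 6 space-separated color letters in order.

After move 1 (F'): F=GGGG U=WWRR R=YRYR D=OOYY L=OWOW
After move 2 (R): R=YYRR U=WGRG F=GOGY D=OBYB B=RBWB
After move 3 (F'): F=OYGG U=WGYR R=BYOR D=WWYB L=OGOR
After move 4 (R): R=OBRY U=WYYG F=OWGB D=WWYR B=RBGB
Query 1: R[1] = B
Query 2: U[2] = Y
Query 3: D[1] = W
Query 4: R[3] = Y
Query 5: L[1] = G
Query 6: D[0] = W

Answer: B Y W Y G W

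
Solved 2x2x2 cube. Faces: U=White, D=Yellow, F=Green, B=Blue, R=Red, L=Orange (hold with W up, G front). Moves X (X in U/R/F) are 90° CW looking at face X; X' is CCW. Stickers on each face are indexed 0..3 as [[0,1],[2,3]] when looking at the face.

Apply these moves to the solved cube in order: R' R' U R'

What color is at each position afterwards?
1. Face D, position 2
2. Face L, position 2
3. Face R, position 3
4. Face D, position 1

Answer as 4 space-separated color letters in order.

After move 1 (R'): R=RRRR U=WBWB F=GWGW D=YGYG B=YBYB
After move 2 (R'): R=RRRR U=WYWY F=GBGB D=YWYW B=GBGB
After move 3 (U): U=WWYY F=RRGB R=GBRR B=OOGB L=GBOO
After move 4 (R'): R=BRGR U=WGYO F=RWGY D=YRYB B=WOWB
Query 1: D[2] = Y
Query 2: L[2] = O
Query 3: R[3] = R
Query 4: D[1] = R

Answer: Y O R R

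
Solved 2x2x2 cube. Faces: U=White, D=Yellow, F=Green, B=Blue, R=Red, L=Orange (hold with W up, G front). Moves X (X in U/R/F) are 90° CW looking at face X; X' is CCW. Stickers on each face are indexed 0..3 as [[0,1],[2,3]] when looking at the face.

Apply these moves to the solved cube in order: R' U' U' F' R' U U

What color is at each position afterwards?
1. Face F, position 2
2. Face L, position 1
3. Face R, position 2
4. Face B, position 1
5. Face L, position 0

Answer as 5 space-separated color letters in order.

Answer: Y R G W O

Derivation:
After move 1 (R'): R=RRRR U=WBWB F=GWGW D=YGYG B=YBYB
After move 2 (U'): U=BBWW F=OOGW R=GWRR B=RRYB L=YBOO
After move 3 (U'): U=BWBW F=YBGW R=OORR B=GWYB L=RROO
After move 4 (F'): F=BWYG U=BWOR R=GOYR D=ROYG L=RWOB
After move 5 (R'): R=ORGY U=BYOG F=BWYR D=RWYG B=GWOB
After move 6 (U): U=OBGY F=ORYR R=GWGY B=RWOB L=BWOB
After move 7 (U): U=GOYB F=GWYR R=RWGY B=BWOB L=OROB
Query 1: F[2] = Y
Query 2: L[1] = R
Query 3: R[2] = G
Query 4: B[1] = W
Query 5: L[0] = O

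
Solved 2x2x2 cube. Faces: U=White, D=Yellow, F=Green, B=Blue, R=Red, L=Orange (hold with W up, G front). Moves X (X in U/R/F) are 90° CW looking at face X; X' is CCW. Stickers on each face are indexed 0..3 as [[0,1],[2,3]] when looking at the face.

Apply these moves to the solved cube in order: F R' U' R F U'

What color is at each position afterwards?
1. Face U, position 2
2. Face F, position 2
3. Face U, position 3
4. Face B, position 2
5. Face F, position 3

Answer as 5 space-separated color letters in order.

After move 1 (F): F=GGGG U=WWOO R=WRWR D=RRYY L=OYOY
After move 2 (R'): R=RRWW U=WBOB F=GWGO D=RGYG B=YBRB
After move 3 (U'): U=BBWO F=OYGO R=GWWW B=RRRB L=YBOY
After move 4 (R): R=WGWW U=BYWO F=OGGG D=RRYR B=ORBB
After move 5 (F): F=GOGG U=BYYB R=WGOW D=WWYR L=YROR
After move 6 (U'): U=YBBY F=YRGG R=GOOW B=WGBB L=OROR
Query 1: U[2] = B
Query 2: F[2] = G
Query 3: U[3] = Y
Query 4: B[2] = B
Query 5: F[3] = G

Answer: B G Y B G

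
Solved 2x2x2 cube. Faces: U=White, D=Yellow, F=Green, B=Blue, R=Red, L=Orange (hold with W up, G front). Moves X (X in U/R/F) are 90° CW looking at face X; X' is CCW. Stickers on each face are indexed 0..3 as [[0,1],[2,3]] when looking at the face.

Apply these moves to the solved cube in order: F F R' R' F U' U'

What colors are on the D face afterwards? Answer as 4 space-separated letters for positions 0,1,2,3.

After move 1 (F): F=GGGG U=WWOO R=WRWR D=RRYY L=OYOY
After move 2 (F): F=GGGG U=WWYY R=OROR D=WWYY L=OROR
After move 3 (R'): R=RROO U=WBYB F=GWGY D=WGYG B=YBWB
After move 4 (R'): R=RORO U=WWYY F=GBGB D=WWYY B=GBGB
After move 5 (F): F=GGBB U=WWRR R=YOYO D=RRYY L=OWOW
After move 6 (U'): U=WRWR F=OWBB R=GGYO B=YOGB L=GBOW
After move 7 (U'): U=RRWW F=GBBB R=OWYO B=GGGB L=YOOW
Query: D face = RRYY

Answer: R R Y Y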